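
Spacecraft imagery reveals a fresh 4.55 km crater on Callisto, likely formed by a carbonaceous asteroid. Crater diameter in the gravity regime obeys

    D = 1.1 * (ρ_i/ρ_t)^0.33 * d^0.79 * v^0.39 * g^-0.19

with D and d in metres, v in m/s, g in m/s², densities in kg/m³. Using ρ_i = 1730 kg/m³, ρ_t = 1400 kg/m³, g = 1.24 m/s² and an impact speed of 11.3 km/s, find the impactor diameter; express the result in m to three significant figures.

Rearranging for d: d = [D / (1.1 · (1730/1400)^0.33 · 11300^0.39 · 1.24^-0.19)]^(1/0.79).
D = 4550 m.
(1730/1400)^0.33 = 1.072
11300^0.39 = 38.08
1.24^-0.19 = 0.9600
Denominator = 1.1 × 1.072 × 38.08 × 0.9600 = 43.11
D / 43.11 = 4550 / 43.11 = 105.5
d = 105.5^(1/0.79) = 105.5^1.2658 = 363.9 m

d ≈ 364 m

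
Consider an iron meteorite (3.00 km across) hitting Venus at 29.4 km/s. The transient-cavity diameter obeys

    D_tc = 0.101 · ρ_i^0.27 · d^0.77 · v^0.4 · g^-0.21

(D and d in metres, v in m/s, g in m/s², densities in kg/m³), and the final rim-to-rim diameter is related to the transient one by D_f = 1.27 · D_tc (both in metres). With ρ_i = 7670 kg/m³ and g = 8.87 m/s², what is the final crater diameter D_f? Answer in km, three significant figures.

D_f ≈ 26.5 km

In SI: d = 3000 m, v = 29400 m/s.
ρ_i^0.27 = 7670^0.27 = 11.19
d^0.77 = 3000^0.77 = 475.8
v^0.4 = 29400^0.4 = 61.28
g^-0.21 = 8.87^-0.21 = 0.6323
D_tc = 0.101 × 11.19 × 475.8 × 61.28 × 0.6323 = 20840 m
D_f = 1.27 × 20840 = 26467 m
     = 26.47 km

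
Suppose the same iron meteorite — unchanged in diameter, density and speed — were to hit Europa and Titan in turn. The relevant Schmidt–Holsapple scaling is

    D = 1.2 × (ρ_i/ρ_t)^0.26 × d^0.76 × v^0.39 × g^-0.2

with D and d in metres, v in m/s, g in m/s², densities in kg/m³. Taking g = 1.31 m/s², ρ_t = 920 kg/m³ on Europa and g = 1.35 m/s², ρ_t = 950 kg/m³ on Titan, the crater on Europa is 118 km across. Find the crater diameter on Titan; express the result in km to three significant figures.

The impactor-only factors (d, v, ρ_i) cancel in the ratio, leaving D_Titan/D_Europa = (g_Titan/g_Europa)^-0.2 · (ρ_t,Europa/ρ_t,Titan)^0.26.
(1.35/1.31)^-0.2 = 1.031^-0.2 = 0.9939
(920/950)^0.26 = 0.9684^0.26 = 0.9917
Ratio = 0.9939 × 0.9917 = 0.9857
D_Titan = 0.9857 × 118 km = 116 km

D ≈ 116 km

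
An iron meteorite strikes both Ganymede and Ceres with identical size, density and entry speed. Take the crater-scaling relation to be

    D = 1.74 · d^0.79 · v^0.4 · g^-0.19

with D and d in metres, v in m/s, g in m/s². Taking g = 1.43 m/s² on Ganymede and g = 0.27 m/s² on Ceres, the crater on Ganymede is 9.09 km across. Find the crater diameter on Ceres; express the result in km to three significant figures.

D ≈ 12.5 km

All impactor-dependent factors cancel in the ratio, leaving D_Ceres/D_Ganymede = (g_Ceres/g_Ganymede)^-0.19.
(0.27/1.43)^-0.19 = 0.1888^-0.19 = 1.373
D_Ceres = 1.373 × 9.09 km = 12.5 km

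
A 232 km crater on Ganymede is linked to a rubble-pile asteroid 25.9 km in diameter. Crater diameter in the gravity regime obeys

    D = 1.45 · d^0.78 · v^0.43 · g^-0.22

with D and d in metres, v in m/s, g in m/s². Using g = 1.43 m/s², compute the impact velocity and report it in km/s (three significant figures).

Rearranging for v: v = [D / (1.45 · 25900^0.78 · 1.43^-0.22)]^(1/0.43).
D = 232000 m.
25900^0.78 = 2769
1.43^-0.22 = 0.9243
Denominator = 1.45 × 2769 × 0.9243 = 3711
D / 3711 = 232000 / 3711 = 62.52
v = 62.52^(1/0.43) = 62.52^2.3256 = 15025 m/s

v ≈ 15.0 km/s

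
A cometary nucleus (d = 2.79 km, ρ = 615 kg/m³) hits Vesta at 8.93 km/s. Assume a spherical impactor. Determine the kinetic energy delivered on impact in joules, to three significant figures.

E ≈ 2.79 × 10^20 J

d = 2790 m; v = 8930 m/s.
Mass m = (π/6) ρ d³ = (π/6) × 615 × (2790)³ = 6.993 × 10^12 kg
E = ½ m v² = 0.5 × 6.993 × 10^12 × (8930)² = 2.788 × 10^20 J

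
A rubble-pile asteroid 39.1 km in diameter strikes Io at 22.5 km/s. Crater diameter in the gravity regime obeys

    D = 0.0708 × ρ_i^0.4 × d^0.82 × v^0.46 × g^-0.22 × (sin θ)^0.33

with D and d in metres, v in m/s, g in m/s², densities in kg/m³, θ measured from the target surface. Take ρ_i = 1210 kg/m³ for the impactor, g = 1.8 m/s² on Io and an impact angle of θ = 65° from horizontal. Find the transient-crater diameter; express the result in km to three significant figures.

In SI units: d = 39100 m, v = 22500 m/s.
ρ_i^0.4 = 1210^0.4 = 17.10
d^0.82 = 39100^0.82 = 5829
v^0.46 = 22500^0.46 = 100.5
g^-0.22 = 1.8^-0.22 = 0.8787
(sin 65°)^0.33 = 0.9063^0.33 = 0.9681
D = 0.0708 × 17.10 × 5829 × 100.5 × 0.8787 × 0.9681 = 6.033 × 10^5 m
   = 603.3 km

D ≈ 603 km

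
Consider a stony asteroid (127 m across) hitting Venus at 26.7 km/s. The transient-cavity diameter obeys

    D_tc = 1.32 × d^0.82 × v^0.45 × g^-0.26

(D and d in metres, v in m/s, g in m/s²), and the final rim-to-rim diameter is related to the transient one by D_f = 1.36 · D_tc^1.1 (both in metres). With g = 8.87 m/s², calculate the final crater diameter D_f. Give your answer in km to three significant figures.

D_f ≈ 12.1 km

v = 26700 m/s.
d^0.82 = 127^0.82 = 53.10
v^0.45 = 26700^0.45 = 98.16
g^-0.26 = 8.87^-0.26 = 0.5669
D_tc = 1.32 × 53.10 × 98.16 × 0.5669 = 3900 m
D_f = 1.36 × (3900)^1.1 = 12126 m
     = 12.13 km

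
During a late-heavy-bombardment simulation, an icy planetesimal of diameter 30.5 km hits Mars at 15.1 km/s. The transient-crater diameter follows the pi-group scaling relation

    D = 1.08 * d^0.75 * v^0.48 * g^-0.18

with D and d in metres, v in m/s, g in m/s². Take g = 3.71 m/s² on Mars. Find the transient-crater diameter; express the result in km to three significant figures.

D ≈ 200 km

In SI units: d = 30500 m, v = 15100 m/s.
d^0.75 = 30500^0.75 = 2308
v^0.48 = 15100^0.48 = 101.4
g^-0.18 = 3.71^-0.18 = 0.7898
D = 1.08 × 2308 × 101.4 × 0.7898 = 1.996 × 10^5 m
   = 199.6 km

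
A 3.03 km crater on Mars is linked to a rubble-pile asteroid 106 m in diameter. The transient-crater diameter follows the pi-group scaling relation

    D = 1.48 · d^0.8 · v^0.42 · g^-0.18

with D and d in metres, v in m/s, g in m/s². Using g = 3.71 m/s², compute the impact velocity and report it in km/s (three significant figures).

Rearranging for v: v = [D / (1.48 · 106^0.8 · 3.71^-0.18)]^(1/0.42).
D = 3030 m.
106^0.8 = 41.71
3.71^-0.18 = 0.7898
Denominator = 1.48 × 41.71 × 0.7898 = 48.75
D / 48.75 = 3030 / 48.75 = 62.15
v = 62.15^(1/0.42) = 62.15^2.381 = 18629 m/s

v ≈ 18.6 km/s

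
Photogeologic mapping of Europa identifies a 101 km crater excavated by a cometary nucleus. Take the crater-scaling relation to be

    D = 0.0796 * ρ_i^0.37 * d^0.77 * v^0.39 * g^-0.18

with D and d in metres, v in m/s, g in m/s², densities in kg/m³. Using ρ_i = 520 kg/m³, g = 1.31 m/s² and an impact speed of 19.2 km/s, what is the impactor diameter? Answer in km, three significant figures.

d ≈ 30.2 km

Rearranging for d: d = [D / (0.0796 · 520^0.37 · 19200^0.39 · 1.31^-0.18)]^(1/0.77).
D = 101000 m.
520^0.37 = 10.11
19200^0.39 = 46.83
1.31^-0.18 = 0.9526
Denominator = 0.0796 × 10.11 × 46.83 × 0.9526 = 35.90
D / 35.90 = 101000 / 35.90 = 2813
d = 2813^(1/0.77) = 2813^1.2987 = 30160 m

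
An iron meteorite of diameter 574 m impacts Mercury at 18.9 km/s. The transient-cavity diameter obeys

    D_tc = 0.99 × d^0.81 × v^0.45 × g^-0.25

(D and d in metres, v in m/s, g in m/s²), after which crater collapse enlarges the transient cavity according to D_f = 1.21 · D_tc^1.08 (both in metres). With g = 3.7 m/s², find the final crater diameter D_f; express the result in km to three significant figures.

v = 18900 m/s.
d^0.81 = 574^0.81 = 171.7
v^0.45 = 18900^0.45 = 84.02
g^-0.25 = 3.7^-0.25 = 0.7210
D_tc = 0.99 × 171.7 × 84.02 × 0.7210 = 10300 m
D_f = 1.21 × (10300)^1.08 = 26101 m
     = 26.10 km

D_f ≈ 26.1 km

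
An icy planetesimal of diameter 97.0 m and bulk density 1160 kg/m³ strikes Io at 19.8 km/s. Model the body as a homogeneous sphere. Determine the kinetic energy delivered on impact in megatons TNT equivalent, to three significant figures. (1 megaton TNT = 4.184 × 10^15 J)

E ≈ 26.0 Mt TNT

v = 19800 m/s.
Mass m = (π/6) ρ d³ = (π/6) × 1160 × (97)³ = 5.543 × 10^8 kg
E = ½ m v² = 0.5 × 5.543 × 10^8 × (19800)² = 1.087 × 10^17 J
   = 1.087 × 10^17 / 4.184×10^15 = 25.98 Mt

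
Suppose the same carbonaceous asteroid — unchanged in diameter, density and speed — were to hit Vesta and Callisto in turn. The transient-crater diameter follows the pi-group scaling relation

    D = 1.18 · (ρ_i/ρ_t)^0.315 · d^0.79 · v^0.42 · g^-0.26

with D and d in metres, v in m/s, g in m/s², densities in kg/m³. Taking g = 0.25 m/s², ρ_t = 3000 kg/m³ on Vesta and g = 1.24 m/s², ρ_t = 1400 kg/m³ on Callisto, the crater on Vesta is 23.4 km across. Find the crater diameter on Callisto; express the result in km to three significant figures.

D ≈ 19.6 km

The impactor-only factors (d, v, ρ_i) cancel in the ratio, leaving D_Callisto/D_Vesta = (g_Callisto/g_Vesta)^-0.26 · (ρ_t,Vesta/ρ_t,Callisto)^0.315.
(1.24/0.25)^-0.26 = 4.960^-0.26 = 0.6594
(3000/1400)^0.315 = 2.143^0.315 = 1.271
Ratio = 0.6594 × 1.271 = 0.8381
D_Callisto = 0.8381 × 23.4 km = 19.6 km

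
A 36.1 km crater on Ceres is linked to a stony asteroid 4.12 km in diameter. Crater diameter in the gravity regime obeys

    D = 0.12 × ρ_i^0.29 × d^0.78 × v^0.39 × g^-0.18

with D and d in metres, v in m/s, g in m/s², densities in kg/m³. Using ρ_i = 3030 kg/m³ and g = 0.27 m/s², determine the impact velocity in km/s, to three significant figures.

Rearranging for v: v = [D / (0.12 · 3030^0.29 · 4120^0.78 · 0.27^-0.18)]^(1/0.39).
D = 36100 m.
3030^0.29 = 10.22
4120^0.78 = 660.1
0.27^-0.18 = 1.266
Denominator = 0.12 × 10.22 × 660.1 × 1.266 = 1025
D / 1025 = 36100 / 1025 = 35.22
v = 35.22^(1/0.39) = 35.22^2.5641 = 9250 m/s

v ≈ 9.25 km/s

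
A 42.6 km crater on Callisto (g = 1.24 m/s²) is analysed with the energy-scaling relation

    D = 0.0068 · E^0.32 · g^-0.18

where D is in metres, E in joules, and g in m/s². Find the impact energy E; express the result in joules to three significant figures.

Rearranging: E = [D / (0.0068 · g^-0.18)]^(1/0.32).
D = 42600 m.
g^-0.18 = 1.24^-0.18 = 0.9620
D / (0.0068 × 0.9620) = 42600 / (6.542 × 10^-3) = 6.512 × 10^6
E = (6.512 × 10^6)^3.125 = 1.963 × 10^21 J

E ≈ 1.96 × 10^21 J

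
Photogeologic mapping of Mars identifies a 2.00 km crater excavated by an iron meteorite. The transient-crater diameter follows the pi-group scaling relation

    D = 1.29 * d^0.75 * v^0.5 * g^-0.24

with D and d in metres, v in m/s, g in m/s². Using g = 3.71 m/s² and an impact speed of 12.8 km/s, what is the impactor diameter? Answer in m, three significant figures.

d ≈ 49.9 m

Rearranging for d: d = [D / (1.29 · 12800^0.5 · 3.71^-0.24)]^(1/0.75).
D = 2000 m.
12800^0.5 = 113.1
3.71^-0.24 = 0.7300
Denominator = 1.29 × 113.1 × 0.7300 = 106.5
D / 106.5 = 2000 / 106.5 = 18.78
d = 18.78^(1/0.75) = 18.78^1.3333 = 49.91 m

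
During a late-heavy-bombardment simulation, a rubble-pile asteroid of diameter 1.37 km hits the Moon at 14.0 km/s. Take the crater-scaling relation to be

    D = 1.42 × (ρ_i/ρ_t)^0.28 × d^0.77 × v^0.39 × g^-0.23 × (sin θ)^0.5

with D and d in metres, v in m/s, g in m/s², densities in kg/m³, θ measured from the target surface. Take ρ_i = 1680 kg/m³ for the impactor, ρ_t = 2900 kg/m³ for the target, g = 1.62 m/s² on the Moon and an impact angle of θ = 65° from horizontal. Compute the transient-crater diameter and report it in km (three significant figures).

D ≈ 11.2 km

In SI units: d = 1370 m, v = 14000 m/s.
(ρ_i/ρ_t)^0.28 = (1680/2900)^0.28 = 0.8583
d^0.77 = 1370^0.77 = 260.2
v^0.39 = 14000^0.39 = 41.40
g^-0.23 = 1.62^-0.23 = 0.8950
(sin 65°)^0.5 = 0.9063^0.5 = 0.9520
D = 1.42 × 0.8583 × 260.2 × 41.40 × 0.8950 × 0.9520 = 11187 m
   = 11.19 km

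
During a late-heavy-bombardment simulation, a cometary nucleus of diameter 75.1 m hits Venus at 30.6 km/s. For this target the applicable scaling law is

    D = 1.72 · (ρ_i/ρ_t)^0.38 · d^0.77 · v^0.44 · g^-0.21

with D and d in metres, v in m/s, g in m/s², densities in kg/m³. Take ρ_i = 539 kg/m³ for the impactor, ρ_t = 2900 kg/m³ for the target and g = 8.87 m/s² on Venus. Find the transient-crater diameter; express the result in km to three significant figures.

D ≈ 1.50 km

In SI units: v = 30600 m/s.
(ρ_i/ρ_t)^0.38 = (539/2900)^0.38 = 0.5276
d^0.77 = 75.1^0.77 = 27.81
v^0.44 = 30600^0.44 = 94.13
g^-0.21 = 8.87^-0.21 = 0.6323
D = 1.72 × 0.5276 × 27.81 × 94.13 × 0.6323 = 1502 m
   = 1.502 km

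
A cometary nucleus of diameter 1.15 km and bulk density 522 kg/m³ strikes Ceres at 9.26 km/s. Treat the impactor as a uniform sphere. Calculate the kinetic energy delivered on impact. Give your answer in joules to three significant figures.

E ≈ 1.78 × 10^19 J

d = 1150 m; v = 9260 m/s.
Mass m = (π/6) ρ d³ = (π/6) × 522 × (1150)³ = 4.157 × 10^11 kg
E = ½ m v² = 0.5 × 4.157 × 10^11 × (9260)² = 1.782 × 10^19 J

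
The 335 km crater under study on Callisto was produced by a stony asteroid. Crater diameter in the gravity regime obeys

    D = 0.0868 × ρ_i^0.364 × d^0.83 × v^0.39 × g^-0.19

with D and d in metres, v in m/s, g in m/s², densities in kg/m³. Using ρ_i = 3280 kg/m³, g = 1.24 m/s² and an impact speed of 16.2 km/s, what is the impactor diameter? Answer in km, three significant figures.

d ≈ 27.4 km

Rearranging for d: d = [D / (0.0868 · 3280^0.364 · 16200^0.39 · 1.24^-0.19)]^(1/0.83).
D = 335000 m.
3280^0.364 = 19.04
16200^0.39 = 43.82
1.24^-0.19 = 0.9600
Denominator = 0.0868 × 19.04 × 43.82 × 0.9600 = 69.52
D / 69.52 = 335000 / 69.52 = 4819
d = 4819^(1/0.83) = 4819^1.2048 = 27367 m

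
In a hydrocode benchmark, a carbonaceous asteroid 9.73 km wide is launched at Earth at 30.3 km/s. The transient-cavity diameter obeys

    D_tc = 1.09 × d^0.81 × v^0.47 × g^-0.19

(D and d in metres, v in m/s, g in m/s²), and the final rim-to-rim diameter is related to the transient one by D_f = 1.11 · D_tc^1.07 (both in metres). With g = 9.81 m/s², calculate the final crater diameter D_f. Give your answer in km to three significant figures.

D_f ≈ 393 km

In SI: d = 9730 m, v = 30300 m/s.
d^0.81 = 9730^0.81 = 1700
v^0.47 = 30300^0.47 = 127.7
g^-0.19 = 9.81^-0.19 = 0.6480
D_tc = 1.09 × 1700 × 127.7 × 0.6480 = 1.533 × 10^5 m
D_f = 1.11 × (1.533 × 10^5)^1.07 = 3.925 × 10^5 m
     = 392.5 km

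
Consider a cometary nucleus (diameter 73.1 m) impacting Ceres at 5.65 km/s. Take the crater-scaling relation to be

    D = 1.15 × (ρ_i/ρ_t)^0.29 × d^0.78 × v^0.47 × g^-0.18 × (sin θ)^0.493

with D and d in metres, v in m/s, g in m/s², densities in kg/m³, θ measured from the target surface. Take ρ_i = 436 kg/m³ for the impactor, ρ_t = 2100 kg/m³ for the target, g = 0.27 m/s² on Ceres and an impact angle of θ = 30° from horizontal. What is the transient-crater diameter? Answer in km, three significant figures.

D ≈ 1.08 km

In SI units: v = 5650 m/s.
(ρ_i/ρ_t)^0.29 = (436/2100)^0.29 = 0.6339
d^0.78 = 73.1^0.78 = 28.44
v^0.47 = 5650^0.47 = 58.00
g^-0.18 = 0.27^-0.18 = 1.266
(sin 30°)^0.493 = 0.5000^0.493 = 0.7105
D = 1.15 × 0.6339 × 28.44 × 58.00 × 1.266 × 0.7105 = 1082 m
   = 1.082 km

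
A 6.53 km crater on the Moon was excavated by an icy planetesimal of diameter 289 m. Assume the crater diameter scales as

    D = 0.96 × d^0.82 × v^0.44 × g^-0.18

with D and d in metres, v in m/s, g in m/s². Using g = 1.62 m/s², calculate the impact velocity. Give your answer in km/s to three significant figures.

Rearranging for v: v = [D / (0.96 · 289^0.82 · 1.62^-0.18)]^(1/0.44).
D = 6530 m.
289^0.82 = 104.2
1.62^-0.18 = 0.9168
Denominator = 0.96 × 104.2 × 0.9168 = 91.71
D / 91.71 = 6530 / 91.71 = 71.20
v = 71.20^(1/0.44) = 71.20^2.2727 = 16223 m/s

v ≈ 16.2 km/s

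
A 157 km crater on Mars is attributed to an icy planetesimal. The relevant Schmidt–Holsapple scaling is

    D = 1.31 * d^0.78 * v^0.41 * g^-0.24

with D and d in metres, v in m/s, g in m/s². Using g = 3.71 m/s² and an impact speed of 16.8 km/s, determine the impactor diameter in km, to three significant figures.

Rearranging for d: d = [D / (1.31 · 16800^0.41 · 3.71^-0.24)]^(1/0.78).
D = 157000 m.
16800^0.41 = 54.00
3.71^-0.24 = 0.7300
Denominator = 1.31 × 54.00 × 0.7300 = 51.64
D / 51.64 = 157000 / 51.64 = 3040
d = 3040^(1/0.78) = 3040^1.2821 = 29201 m

d ≈ 29.2 km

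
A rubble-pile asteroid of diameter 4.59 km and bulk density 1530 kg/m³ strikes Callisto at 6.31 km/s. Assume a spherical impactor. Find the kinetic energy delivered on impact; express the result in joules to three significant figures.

E ≈ 1.54 × 10^21 J

d = 4590 m; v = 6310 m/s.
Mass m = (π/6) ρ d³ = (π/6) × 1530 × (4590)³ = 7.747 × 10^13 kg
E = ½ m v² = 0.5 × 7.747 × 10^13 × (6310)² = 1.542 × 10^21 J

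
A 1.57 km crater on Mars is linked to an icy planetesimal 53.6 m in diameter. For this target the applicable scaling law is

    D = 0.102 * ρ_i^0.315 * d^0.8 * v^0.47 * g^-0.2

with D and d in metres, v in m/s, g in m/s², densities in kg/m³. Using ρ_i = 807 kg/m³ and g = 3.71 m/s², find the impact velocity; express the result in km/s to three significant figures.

v ≈ 18.2 km/s

Rearranging for v: v = [D / (0.102 · 807^0.315 · 53.6^0.8 · 3.71^-0.2)]^(1/0.47).
D = 1570 m.
807^0.315 = 8.235
53.6^0.8 = 24.17
3.71^-0.2 = 0.7694
Denominator = 0.102 × 8.235 × 24.17 × 0.7694 = 15.62
D / 15.62 = 1570 / 15.62 = 100.5
v = 100.5^(1/0.47) = 100.5^2.1277 = 18197 m/s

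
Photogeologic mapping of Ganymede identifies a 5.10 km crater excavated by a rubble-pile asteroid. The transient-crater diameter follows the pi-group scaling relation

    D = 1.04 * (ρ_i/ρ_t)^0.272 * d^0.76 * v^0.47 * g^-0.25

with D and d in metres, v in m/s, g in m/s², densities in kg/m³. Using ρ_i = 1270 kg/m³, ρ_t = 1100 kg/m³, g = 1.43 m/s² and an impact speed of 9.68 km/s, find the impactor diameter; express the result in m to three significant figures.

Rearranging for d: d = [D / (1.04 · (1270/1100)^0.272 · 9680^0.47 · 1.43^-0.25)]^(1/0.76).
D = 5100 m.
(1270/1100)^0.272 = 1.040
9680^0.47 = 74.71
1.43^-0.25 = 0.9145
Denominator = 1.04 × 1.040 × 74.71 × 0.9145 = 73.90
D / 73.90 = 5100 / 73.90 = 69.01
d = 69.01^(1/0.76) = 69.01^1.3158 = 262.8 m

d ≈ 263 m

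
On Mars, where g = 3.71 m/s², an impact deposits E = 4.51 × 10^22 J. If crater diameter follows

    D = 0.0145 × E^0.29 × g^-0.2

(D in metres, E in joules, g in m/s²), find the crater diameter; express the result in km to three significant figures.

E^0.29 = (4.51 × 10^22)^0.29 = 3.713 × 10^6
g^-0.2 = 3.71^-0.2 = 0.7694
D = 0.0145 × 3.713 × 10^6 × 0.7694 = 41423 m
   = 41.42 km

D ≈ 41.4 km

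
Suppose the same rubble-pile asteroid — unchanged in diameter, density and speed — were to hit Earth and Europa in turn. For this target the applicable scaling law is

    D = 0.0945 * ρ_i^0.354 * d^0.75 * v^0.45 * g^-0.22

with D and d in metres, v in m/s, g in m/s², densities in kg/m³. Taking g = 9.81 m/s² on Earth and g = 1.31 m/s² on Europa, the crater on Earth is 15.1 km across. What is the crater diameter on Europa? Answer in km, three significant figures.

All impactor-dependent factors cancel in the ratio, leaving D_Europa/D_Earth = (g_Europa/g_Earth)^-0.22.
(1.31/9.81)^-0.22 = 0.1335^-0.22 = 1.557
D_Europa = 1.557 × 15.1 km = 23.5 km

D ≈ 23.5 km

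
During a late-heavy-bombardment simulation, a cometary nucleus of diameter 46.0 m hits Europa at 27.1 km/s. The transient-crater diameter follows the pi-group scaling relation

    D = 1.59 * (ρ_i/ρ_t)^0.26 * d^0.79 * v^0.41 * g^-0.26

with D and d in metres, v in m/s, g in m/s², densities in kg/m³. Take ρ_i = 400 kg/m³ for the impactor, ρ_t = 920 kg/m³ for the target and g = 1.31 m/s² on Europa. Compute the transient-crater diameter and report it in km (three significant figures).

In SI units: v = 27100 m/s.
(ρ_i/ρ_t)^0.26 = (400/920)^0.26 = 0.8053
d^0.79 = 46^0.79 = 20.59
v^0.41 = 27100^0.41 = 65.69
g^-0.26 = 1.31^-0.26 = 0.9322
D = 1.59 × 0.8053 × 20.59 × 65.69 × 0.9322 = 1614 m
   = 1.614 km

D ≈ 1.61 km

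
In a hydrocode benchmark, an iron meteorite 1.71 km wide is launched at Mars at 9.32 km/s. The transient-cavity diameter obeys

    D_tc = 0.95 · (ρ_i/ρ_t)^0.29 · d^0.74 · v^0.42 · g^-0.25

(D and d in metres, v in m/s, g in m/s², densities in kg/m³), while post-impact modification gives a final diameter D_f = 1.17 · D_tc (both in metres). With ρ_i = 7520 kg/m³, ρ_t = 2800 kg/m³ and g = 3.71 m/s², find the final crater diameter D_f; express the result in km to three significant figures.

D_f ≈ 12.2 km

In SI: d = 1710 m, v = 9320 m/s.
(ρ_i/ρ_t)^0.29 = (7520/2800)^0.29 = 1.332
d^0.74 = 1710^0.74 = 246.8
v^0.42 = 9320^0.42 = 46.47
g^-0.25 = 3.71^-0.25 = 0.7205
D_tc = 0.95 × 1.332 × 246.8 × 46.47 × 0.7205 = 10460 m
D_f = 1.17 × 10460 = 12238 m
     = 12.24 km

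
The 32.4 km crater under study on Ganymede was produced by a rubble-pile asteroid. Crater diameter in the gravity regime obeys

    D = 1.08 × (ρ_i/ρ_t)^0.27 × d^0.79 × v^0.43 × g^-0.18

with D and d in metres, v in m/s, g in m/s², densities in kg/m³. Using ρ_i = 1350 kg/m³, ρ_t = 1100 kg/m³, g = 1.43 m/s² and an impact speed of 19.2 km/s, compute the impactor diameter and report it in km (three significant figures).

d ≈ 2.19 km

Rearranging for d: d = [D / (1.08 · (1350/1100)^0.27 · 19200^0.43 · 1.43^-0.18)]^(1/0.79).
D = 32400 m.
(1350/1100)^0.27 = 1.057
19200^0.43 = 69.47
1.43^-0.18 = 0.9376
Denominator = 1.08 × 1.057 × 69.47 × 0.9376 = 74.36
D / 74.36 = 32400 / 74.36 = 435.7
d = 435.7^(1/0.79) = 435.7^1.2658 = 2191 m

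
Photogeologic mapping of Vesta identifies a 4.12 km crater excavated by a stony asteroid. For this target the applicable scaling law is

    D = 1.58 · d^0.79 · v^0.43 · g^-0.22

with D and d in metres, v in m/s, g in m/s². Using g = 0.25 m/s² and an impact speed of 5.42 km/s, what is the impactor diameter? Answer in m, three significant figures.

d ≈ 133 m

Rearranging for d: d = [D / (1.58 · 5420^0.43 · 0.25^-0.22)]^(1/0.79).
D = 4120 m.
5420^0.43 = 40.33
0.25^-0.22 = 1.357
Denominator = 1.58 × 40.33 × 1.357 = 86.47
D / 86.47 = 4120 / 86.47 = 47.65
d = 47.65^(1/0.79) = 47.65^1.2658 = 133.1 m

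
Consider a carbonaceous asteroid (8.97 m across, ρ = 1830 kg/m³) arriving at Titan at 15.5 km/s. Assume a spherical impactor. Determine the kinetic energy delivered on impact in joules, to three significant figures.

v = 15500 m/s.
Mass m = (π/6) ρ d³ = (π/6) × 1830 × (8.97)³ = 6.916 × 10^5 kg
E = ½ m v² = 0.5 × 6.916 × 10^5 × (15500)² = 8.308 × 10^13 J

E ≈ 8.31 × 10^13 J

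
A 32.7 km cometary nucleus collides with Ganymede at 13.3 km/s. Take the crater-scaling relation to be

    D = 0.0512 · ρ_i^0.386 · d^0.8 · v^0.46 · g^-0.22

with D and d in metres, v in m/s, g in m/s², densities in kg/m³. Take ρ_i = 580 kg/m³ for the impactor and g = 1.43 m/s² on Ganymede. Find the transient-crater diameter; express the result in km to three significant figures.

D ≈ 178 km

In SI units: d = 32700 m, v = 13300 m/s.
ρ_i^0.386 = 580^0.386 = 11.66
d^0.8 = 32700^0.8 = 4089
v^0.46 = 13300^0.46 = 78.88
g^-0.22 = 1.43^-0.22 = 0.9243
D = 0.0512 × 11.66 × 4089 × 78.88 × 0.9243 = 1.780 × 10^5 m
   = 178.0 km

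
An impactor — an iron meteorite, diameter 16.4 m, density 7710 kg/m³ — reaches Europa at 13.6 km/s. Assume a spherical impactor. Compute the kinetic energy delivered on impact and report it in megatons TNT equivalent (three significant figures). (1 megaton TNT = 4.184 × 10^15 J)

E ≈ 0.394 Mt TNT

v = 13600 m/s.
Mass m = (π/6) ρ d³ = (π/6) × 7710 × (16.4)³ = 1.781 × 10^7 kg
E = ½ m v² = 0.5 × 1.781 × 10^7 × (13600)² = 1.647 × 10^15 J
   = 1.647 × 10^15 / 4.184×10^15 = 0.3936 Mt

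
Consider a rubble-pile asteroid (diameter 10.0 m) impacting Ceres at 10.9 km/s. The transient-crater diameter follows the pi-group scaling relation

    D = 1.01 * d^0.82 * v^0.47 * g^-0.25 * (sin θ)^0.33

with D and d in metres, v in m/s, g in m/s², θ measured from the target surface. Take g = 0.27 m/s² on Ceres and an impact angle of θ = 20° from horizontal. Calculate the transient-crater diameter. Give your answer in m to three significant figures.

In SI units: v = 10900 m/s.
d^0.82 = 10^0.82 = 6.607
v^0.47 = 10900^0.47 = 78.99
g^-0.25 = 0.27^-0.25 = 1.387
(sin 20°)^0.33 = 0.3420^0.33 = 0.7018
D = 1.01 × 6.607 × 78.99 × 1.387 × 0.7018 = 513.1 m

D ≈ 513 m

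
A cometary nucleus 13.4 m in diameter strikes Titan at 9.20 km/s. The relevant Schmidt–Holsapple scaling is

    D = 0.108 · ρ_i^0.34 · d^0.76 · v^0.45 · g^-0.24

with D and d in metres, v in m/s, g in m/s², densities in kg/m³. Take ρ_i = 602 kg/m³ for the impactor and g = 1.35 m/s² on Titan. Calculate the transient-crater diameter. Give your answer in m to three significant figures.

D ≈ 387 m

In SI units: v = 9200 m/s.
ρ_i^0.34 = 602^0.34 = 8.812
d^0.76 = 13.4^0.76 = 7.188
v^0.45 = 9200^0.45 = 60.77
g^-0.24 = 1.35^-0.24 = 0.9305
D = 0.108 × 8.812 × 7.188 × 60.77 × 0.9305 = 386.8 m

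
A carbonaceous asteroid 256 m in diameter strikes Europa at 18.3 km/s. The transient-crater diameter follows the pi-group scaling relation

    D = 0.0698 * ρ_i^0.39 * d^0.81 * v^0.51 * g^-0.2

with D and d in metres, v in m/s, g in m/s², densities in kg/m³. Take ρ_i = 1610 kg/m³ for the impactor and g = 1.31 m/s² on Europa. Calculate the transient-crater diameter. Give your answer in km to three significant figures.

In SI units: v = 18300 m/s.
ρ_i^0.39 = 1610^0.39 = 17.81
d^0.81 = 256^0.81 = 89.26
v^0.51 = 18300^0.51 = 149.2
g^-0.2 = 1.31^-0.2 = 0.9474
D = 0.0698 × 17.81 × 89.26 × 149.2 × 0.9474 = 15685 m
   = 15.68 km

D ≈ 15.7 km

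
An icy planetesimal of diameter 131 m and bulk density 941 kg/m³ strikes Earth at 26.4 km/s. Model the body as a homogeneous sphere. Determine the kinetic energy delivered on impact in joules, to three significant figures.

E ≈ 3.86 × 10^17 J

v = 26400 m/s.
Mass m = (π/6) ρ d³ = (π/6) × 941 × (131)³ = 1.108 × 10^9 kg
E = ½ m v² = 0.5 × 1.108 × 10^9 × (26400)² = 3.861 × 10^17 J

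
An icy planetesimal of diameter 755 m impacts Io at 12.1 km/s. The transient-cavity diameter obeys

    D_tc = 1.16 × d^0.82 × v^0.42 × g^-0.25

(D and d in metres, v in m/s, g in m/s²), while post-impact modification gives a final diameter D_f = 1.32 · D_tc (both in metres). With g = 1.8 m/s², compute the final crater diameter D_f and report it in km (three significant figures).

D_f ≈ 15.7 km

v = 12100 m/s.
d^0.82 = 755^0.82 = 229.0
v^0.42 = 12100^0.42 = 51.85
g^-0.25 = 1.8^-0.25 = 0.8633
D_tc = 1.16 × 229.0 × 51.85 × 0.8633 = 11890 m
D_f = 1.32 × 11890 = 15695 m
     = 15.69 km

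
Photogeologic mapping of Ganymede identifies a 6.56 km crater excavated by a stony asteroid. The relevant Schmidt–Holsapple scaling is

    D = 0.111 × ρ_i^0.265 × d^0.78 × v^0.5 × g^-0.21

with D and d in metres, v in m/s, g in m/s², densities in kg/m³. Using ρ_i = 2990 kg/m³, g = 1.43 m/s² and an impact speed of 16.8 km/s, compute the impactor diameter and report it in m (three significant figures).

Rearranging for d: d = [D / (0.111 · 2990^0.265 · 16800^0.5 · 1.43^-0.21)]^(1/0.78).
D = 6560 m.
2990^0.265 = 8.338
16800^0.5 = 129.6
1.43^-0.21 = 0.9276
Denominator = 0.111 × 8.338 × 129.6 × 0.9276 = 111.3
D / 111.3 = 6560 / 111.3 = 58.94
d = 58.94^(1/0.78) = 58.94^1.2821 = 186.1 m

d ≈ 186 m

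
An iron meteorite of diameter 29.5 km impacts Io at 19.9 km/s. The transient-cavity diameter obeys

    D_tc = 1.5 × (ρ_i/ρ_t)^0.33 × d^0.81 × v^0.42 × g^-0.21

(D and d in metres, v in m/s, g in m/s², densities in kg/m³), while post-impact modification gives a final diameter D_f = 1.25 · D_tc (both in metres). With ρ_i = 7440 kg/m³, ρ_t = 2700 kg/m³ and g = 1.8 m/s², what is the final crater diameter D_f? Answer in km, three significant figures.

D_f ≈ 618 km

In SI: d = 29500 m, v = 19900 m/s.
(ρ_i/ρ_t)^0.33 = (7440/2700)^0.33 = 1.397
d^0.81 = 29500^0.81 = 4174
v^0.42 = 19900^0.42 = 63.90
g^-0.21 = 1.8^-0.21 = 0.8839
D_tc = 1.5 × 1.397 × 4174 × 63.90 × 0.8839 = 4.940 × 10^5 m
D_f = 1.25 × 4.940 × 10^5 = 6.175 × 10^5 m
     = 617.5 km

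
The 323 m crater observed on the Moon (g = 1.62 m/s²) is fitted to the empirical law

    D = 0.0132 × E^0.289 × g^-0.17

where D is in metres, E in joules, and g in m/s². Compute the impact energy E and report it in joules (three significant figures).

Rearranging: E = [D / (0.0132 · g^-0.17)]^(1/0.289).
g^-0.17 = 1.62^-0.17 = 0.9213
D / (0.0132 × 0.9213) = 323 / (0.01216) = 2.656 × 10^4
E = (2.656 × 10^4)^3.4602 = 2.036 × 10^15 J

E ≈ 2.04 × 10^15 J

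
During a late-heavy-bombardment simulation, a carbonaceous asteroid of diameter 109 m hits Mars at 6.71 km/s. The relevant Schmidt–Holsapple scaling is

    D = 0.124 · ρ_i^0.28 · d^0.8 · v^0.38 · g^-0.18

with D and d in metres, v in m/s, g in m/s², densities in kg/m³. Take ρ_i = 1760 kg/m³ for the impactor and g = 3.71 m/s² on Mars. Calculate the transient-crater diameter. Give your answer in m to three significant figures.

D ≈ 963 m

In SI units: v = 6710 m/s.
ρ_i^0.28 = 1760^0.28 = 8.105
d^0.8 = 109^0.8 = 42.65
v^0.38 = 6710^0.38 = 28.45
g^-0.18 = 3.71^-0.18 = 0.7898
D = 0.124 × 8.105 × 42.65 × 28.45 × 0.7898 = 963.1 m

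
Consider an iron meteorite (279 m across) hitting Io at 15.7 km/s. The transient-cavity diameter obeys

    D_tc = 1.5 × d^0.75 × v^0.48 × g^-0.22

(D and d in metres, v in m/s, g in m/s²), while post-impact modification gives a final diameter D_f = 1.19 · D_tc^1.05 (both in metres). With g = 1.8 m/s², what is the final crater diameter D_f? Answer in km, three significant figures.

D_f ≈ 17.5 km

v = 15700 m/s.
d^0.75 = 279^0.75 = 68.27
v^0.48 = 15700^0.48 = 103.3
g^-0.22 = 1.8^-0.22 = 0.8787
D_tc = 1.5 × 68.27 × 103.3 × 0.8787 = 9295 m
D_f = 1.19 × (9295)^1.05 = 17467 m
     = 17.47 km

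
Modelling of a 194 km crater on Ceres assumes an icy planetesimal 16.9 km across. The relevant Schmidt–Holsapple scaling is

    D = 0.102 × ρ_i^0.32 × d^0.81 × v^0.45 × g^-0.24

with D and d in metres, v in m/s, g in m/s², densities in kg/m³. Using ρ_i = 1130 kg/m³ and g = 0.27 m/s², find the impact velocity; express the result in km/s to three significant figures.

Rearranging for v: v = [D / (0.102 · 1130^0.32 · 16900^0.81 · 0.27^-0.24)]^(1/0.45).
D = 194000 m.
1130^0.32 = 9.484
16900^0.81 = 2658
0.27^-0.24 = 1.369
Denominator = 0.102 × 9.484 × 2658 × 1.369 = 3520
D / 3520 = 194000 / 3520 = 55.11
v = 55.11^(1/0.45) = 55.11^2.2222 = 7402 m/s

v ≈ 7.40 km/s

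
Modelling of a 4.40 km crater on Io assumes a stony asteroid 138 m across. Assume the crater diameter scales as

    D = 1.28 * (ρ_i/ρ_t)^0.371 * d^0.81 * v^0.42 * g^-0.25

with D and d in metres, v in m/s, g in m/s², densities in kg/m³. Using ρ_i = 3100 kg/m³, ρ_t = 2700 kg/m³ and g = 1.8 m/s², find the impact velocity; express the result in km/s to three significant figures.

Rearranging for v: v = [D / (1.28 · (3100/2700)^0.371 · 138^0.81 · 1.8^-0.25)]^(1/0.42).
D = 4400 m.
(3100/2700)^0.371 = 1.053
138^0.81 = 54.11
1.8^-0.25 = 0.8633
Denominator = 1.28 × 1.053 × 54.11 × 0.8633 = 62.96
D / 62.96 = 4400 / 62.96 = 69.89
v = 69.89^(1/0.42) = 69.89^2.381 = 24635 m/s

v ≈ 24.6 km/s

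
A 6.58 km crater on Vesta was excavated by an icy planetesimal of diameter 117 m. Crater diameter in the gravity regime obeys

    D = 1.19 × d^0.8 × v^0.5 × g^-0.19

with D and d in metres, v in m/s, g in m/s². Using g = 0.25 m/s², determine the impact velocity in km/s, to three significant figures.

Rearranging for v: v = [D / (1.19 · 117^0.8 · 0.25^-0.19)]^(1/0.5).
D = 6580 m.
117^0.8 = 45.14
0.25^-0.19 = 1.301
Denominator = 1.19 × 45.14 × 1.301 = 69.89
D / 69.89 = 6580 / 69.89 = 94.15
v = 94.15^(1/0.5) = 94.15^2 = 8864 m/s

v ≈ 8.86 km/s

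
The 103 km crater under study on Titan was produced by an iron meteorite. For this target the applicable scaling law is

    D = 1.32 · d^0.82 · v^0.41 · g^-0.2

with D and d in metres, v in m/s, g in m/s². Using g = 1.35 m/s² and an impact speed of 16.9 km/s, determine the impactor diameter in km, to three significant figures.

d ≈ 7.66 km

Rearranging for d: d = [D / (1.32 · 16900^0.41 · 1.35^-0.2)]^(1/0.82).
D = 103000 m.
16900^0.41 = 54.13
1.35^-0.2 = 0.9417
Denominator = 1.32 × 54.13 × 0.9417 = 67.29
D / 67.29 = 103000 / 67.29 = 1531
d = 1531^(1/0.82) = 1531^1.2195 = 7657 m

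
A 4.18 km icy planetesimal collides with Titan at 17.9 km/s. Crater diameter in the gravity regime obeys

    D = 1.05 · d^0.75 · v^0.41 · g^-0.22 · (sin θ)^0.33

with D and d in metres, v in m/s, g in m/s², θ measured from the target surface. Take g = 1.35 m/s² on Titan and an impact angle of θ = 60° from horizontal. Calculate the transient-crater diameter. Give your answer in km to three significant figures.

D ≈ 27.0 km

In SI units: d = 4180 m, v = 17900 m/s.
d^0.75 = 4180^0.75 = 519.9
v^0.41 = 17900^0.41 = 55.42
g^-0.22 = 1.35^-0.22 = 0.9361
(sin 60°)^0.33 = 0.8660^0.33 = 0.9536
D = 1.05 × 519.9 × 55.42 × 0.9361 × 0.9536 = 27006 m
   = 27.01 km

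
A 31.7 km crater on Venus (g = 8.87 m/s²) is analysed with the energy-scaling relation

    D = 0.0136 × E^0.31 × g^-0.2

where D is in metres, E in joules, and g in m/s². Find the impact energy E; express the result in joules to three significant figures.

Rearranging: E = [D / (0.0136 · g^-0.2)]^(1/0.31).
D = 31700 m.
g^-0.2 = 8.87^-0.2 = 0.6463
D / (0.0136 × 0.6463) = 31700 / (8.790 × 10^-3) = 3.606 × 10^6
E = (3.606 × 10^6)^3.2258 = 1.418 × 10^21 J

E ≈ 1.42 × 10^21 J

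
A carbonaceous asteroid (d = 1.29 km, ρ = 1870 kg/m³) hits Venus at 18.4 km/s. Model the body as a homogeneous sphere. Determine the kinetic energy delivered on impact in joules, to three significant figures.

d = 1290 m; v = 18400 m/s.
Mass m = (π/6) ρ d³ = (π/6) × 1870 × (1290)³ = 2.102 × 10^12 kg
E = ½ m v² = 0.5 × 2.102 × 10^12 × (18400)² = 3.558 × 10^20 J

E ≈ 3.56 × 10^20 J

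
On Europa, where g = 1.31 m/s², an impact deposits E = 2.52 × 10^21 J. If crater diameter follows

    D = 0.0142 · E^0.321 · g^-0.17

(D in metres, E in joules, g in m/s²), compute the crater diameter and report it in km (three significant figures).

D ≈ 101 km

E^0.321 = (2.52 × 10^21)^0.321 = 7.411 × 10^6
g^-0.17 = 1.31^-0.17 = 0.9551
D = 0.0142 × 7.411 × 10^6 × 0.9551 = 1.005 × 10^5 m
   = 100.5 km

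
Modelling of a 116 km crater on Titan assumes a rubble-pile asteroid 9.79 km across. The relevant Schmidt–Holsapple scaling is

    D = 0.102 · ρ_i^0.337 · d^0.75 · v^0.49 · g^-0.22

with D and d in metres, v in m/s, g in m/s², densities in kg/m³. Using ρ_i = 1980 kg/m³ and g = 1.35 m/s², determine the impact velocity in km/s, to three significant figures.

Rearranging for v: v = [D / (0.102 · 1980^0.337 · 9790^0.75 · 1.35^-0.22)]^(1/0.49).
D = 116000 m.
1980^0.337 = 12.91
9790^0.75 = 984.2
1.35^-0.22 = 0.9361
Denominator = 0.102 × 12.91 × 984.2 × 0.9361 = 1213
D / 1213 = 116000 / 1213 = 95.63
v = 95.63^(1/0.49) = 95.63^2.0408 = 11015 m/s

v ≈ 11.0 km/s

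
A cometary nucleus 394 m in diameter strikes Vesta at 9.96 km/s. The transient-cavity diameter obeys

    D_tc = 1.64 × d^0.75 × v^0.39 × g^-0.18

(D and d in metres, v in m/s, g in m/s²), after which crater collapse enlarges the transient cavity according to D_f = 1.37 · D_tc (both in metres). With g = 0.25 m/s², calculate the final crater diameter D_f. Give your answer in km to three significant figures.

D_f ≈ 9.24 km

v = 9960 m/s.
d^0.75 = 394^0.75 = 88.43
v^0.39 = 9960^0.39 = 36.25
g^-0.18 = 0.25^-0.18 = 1.283
D_tc = 1.64 × 88.43 × 36.25 × 1.283 = 6745 m
D_f = 1.37 × 6745 = 9241 m
     = 9.241 km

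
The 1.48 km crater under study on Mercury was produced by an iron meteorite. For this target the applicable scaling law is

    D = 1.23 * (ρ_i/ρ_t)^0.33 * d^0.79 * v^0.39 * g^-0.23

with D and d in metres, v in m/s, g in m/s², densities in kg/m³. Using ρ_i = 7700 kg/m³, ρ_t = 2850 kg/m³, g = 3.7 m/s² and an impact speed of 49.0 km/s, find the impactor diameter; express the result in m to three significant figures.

d ≈ 37.1 m

Rearranging for d: d = [D / (1.23 · (7700/2850)^0.33 · 49000^0.39 · 3.7^-0.23)]^(1/0.79).
D = 1480 m.
(7700/2850)^0.33 = 1.388
49000^0.39 = 67.48
3.7^-0.23 = 0.7401
Denominator = 1.23 × 1.388 × 67.48 × 0.7401 = 85.26
D / 85.26 = 1480 / 85.26 = 17.36
d = 17.36^(1/0.79) = 17.36^1.2658 = 37.07 m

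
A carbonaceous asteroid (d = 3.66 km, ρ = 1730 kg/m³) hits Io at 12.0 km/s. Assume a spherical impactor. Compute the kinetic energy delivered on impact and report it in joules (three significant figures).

E ≈ 3.20 × 10^21 J

d = 3660 m; v = 12000 m/s.
Mass m = (π/6) ρ d³ = (π/6) × 1730 × (3660)³ = 4.441 × 10^13 kg
E = ½ m v² = 0.5 × 4.441 × 10^13 × (12000)² = 3.198 × 10^21 J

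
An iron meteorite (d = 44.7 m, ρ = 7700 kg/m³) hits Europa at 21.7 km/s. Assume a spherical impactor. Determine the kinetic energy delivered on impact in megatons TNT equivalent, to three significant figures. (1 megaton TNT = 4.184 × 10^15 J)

E ≈ 20.3 Mt TNT

v = 21700 m/s.
Mass m = (π/6) ρ d³ = (π/6) × 7700 × (44.7)³ = 3.601 × 10^8 kg
E = ½ m v² = 0.5 × 3.601 × 10^8 × (21700)² = 8.478 × 10^16 J
   = 8.478 × 10^16 / 4.184×10^15 = 20.26 Mt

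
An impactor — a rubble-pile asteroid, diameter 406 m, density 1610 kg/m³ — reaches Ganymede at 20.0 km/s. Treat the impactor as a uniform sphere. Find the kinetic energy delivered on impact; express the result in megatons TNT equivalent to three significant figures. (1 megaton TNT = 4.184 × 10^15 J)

v = 20000 m/s.
Mass m = (π/6) ρ d³ = (π/6) × 1610 × (406)³ = 5.642 × 10^10 kg
E = ½ m v² = 0.5 × 5.642 × 10^10 × (20000)² = 1.128 × 10^19 J
   = 1.128 × 10^19 / 4.184×10^15 = 2696 Mt

E ≈ 2700 Mt TNT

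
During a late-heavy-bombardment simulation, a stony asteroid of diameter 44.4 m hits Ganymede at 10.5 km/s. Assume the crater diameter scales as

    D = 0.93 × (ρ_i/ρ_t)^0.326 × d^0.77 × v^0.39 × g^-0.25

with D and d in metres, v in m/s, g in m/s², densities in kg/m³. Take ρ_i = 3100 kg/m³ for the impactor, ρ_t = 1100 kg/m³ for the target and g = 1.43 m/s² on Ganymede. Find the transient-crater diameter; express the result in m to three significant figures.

D ≈ 819 m

In SI units: v = 10500 m/s.
(ρ_i/ρ_t)^0.326 = (3100/1100)^0.326 = 1.402
d^0.77 = 44.4^0.77 = 18.56
v^0.39 = 10500^0.39 = 37.01
g^-0.25 = 1.43^-0.25 = 0.9145
D = 0.93 × 1.402 × 18.56 × 37.01 × 0.9145 = 819.1 m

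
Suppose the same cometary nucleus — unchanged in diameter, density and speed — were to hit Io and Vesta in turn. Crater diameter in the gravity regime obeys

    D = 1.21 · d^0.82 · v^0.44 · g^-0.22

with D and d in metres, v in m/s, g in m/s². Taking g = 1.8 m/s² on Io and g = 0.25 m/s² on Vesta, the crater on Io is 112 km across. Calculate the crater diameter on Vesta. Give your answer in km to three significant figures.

D ≈ 173 km

All impactor-dependent factors cancel in the ratio, leaving D_Vesta/D_Io = (g_Vesta/g_Io)^-0.22.
(0.25/1.8)^-0.22 = 0.1389^-0.22 = 1.544
D_Vesta = 1.544 × 112 km = 173 km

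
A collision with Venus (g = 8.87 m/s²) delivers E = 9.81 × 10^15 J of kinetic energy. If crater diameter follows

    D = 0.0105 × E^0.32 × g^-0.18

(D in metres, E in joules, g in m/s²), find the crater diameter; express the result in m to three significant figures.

D ≈ 929 m

E^0.32 = (9.81 × 10^15)^0.32 = 1.310 × 10^5
g^-0.18 = 8.87^-0.18 = 0.6751
D = 0.0105 × 1.310 × 10^5 × 0.6751 = 928.6 m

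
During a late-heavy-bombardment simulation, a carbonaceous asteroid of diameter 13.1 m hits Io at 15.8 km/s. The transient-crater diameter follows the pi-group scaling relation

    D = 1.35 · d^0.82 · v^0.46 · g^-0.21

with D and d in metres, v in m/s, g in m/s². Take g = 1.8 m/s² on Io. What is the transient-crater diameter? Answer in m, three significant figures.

In SI units: v = 15800 m/s.
d^0.82 = 13.1^0.82 = 8.244
v^0.46 = 15800^0.46 = 85.39
g^-0.21 = 1.8^-0.21 = 0.8839
D = 1.35 × 8.244 × 85.39 × 0.8839 = 840.0 m

D ≈ 840 m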